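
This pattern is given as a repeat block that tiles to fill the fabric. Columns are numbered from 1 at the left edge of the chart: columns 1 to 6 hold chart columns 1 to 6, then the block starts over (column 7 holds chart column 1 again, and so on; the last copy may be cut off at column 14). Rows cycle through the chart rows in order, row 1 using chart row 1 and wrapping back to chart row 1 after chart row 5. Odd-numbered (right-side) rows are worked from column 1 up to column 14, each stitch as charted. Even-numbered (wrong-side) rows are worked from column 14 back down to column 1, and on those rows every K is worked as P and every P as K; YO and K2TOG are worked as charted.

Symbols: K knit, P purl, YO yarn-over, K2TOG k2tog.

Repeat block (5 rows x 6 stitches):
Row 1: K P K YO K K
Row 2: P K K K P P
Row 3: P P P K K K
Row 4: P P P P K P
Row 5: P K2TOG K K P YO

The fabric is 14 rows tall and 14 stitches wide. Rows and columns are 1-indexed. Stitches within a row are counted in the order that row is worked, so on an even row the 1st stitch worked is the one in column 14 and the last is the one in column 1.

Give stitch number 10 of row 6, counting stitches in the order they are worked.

Result:
P

Derivation:
For row 6: chart row = ((6-1) mod 5) + 1 = 1; this is a WS (even) row.
Chart row 1 tiled across columns 1-14: K P K YO K K K P K YO K K K P
Wrong side: read the tiled row from column 14 down to 1 and exchange K with P (leave YO, K2TOG).
Row 6 as worked: K P P P YO P K P P P YO P K P
Stitch 10 in working order -> P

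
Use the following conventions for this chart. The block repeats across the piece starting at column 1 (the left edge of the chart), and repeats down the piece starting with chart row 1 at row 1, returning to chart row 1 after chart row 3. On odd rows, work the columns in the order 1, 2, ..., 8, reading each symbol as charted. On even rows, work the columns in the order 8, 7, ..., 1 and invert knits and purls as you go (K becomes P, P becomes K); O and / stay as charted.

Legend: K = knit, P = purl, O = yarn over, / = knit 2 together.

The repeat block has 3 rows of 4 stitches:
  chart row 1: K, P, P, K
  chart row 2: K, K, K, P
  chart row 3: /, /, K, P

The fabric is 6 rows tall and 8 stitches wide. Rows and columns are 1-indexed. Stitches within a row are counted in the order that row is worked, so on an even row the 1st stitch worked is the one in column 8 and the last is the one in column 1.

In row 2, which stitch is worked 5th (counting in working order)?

Result:
K

Derivation:
Row 2 uses chart row ((2-1) mod 3)+1 = 2. Row 2 is even, so WS.
Chart row 2 tiled across columns 1-8: K K K P K K K P
WS row: flip the tiled sequence (start at column 8) and apply K<->P; O and / stay.
Row 2 as worked: K P P P K P P P
Stitch 5 in working order -> K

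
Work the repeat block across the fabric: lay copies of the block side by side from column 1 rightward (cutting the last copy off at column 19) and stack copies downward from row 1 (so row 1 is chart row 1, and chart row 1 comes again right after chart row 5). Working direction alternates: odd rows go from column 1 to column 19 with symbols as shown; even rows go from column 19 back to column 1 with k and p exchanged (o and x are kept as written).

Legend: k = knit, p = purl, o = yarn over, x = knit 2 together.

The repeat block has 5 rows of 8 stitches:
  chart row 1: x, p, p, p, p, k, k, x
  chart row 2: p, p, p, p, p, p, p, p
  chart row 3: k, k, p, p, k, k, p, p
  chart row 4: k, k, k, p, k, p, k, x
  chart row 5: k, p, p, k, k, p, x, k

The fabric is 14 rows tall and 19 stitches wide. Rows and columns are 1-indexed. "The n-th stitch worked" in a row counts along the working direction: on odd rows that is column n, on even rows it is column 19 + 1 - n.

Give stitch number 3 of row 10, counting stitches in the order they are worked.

Row 10 uses chart row ((10-1) mod 5)+1 = 5. Row 10 is even, so WS.
Chart row 5 tiled across columns 1-19: k p p k k p x k k p p k k p x k k p p
WS: work from column 19 back to column 1 (reverse the tiled row), swapping k<->p (o and x unchanged).
Row 10 as worked: k k p p x k p p k k p p x k p p k k p
The 3rd stitch worked is p.

Stitch:
p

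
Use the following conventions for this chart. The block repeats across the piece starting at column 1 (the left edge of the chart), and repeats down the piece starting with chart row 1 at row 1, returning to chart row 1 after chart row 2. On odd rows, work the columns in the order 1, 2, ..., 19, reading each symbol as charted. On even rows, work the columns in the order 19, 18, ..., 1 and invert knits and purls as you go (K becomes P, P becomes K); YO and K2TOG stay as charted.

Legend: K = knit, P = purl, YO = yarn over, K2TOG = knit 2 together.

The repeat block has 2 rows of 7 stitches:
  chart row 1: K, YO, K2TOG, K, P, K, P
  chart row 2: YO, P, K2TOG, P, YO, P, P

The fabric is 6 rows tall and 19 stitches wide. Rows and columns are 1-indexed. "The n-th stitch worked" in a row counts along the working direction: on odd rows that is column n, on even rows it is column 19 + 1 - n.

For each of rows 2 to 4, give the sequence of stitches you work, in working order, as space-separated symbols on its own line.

Row 2: chart row 2, WS - tiled (columns 1-19): YO P K2TOG P YO P P YO P K2TOG P YO P P YO P K2TOG P YO; work from column 19 back to 1 with K<->P swapped.
Row 3: chart row 1, RS - tile across columns 1-19 and work as-is.
Row 4: chart row 2, WS - tiled (columns 1-19): YO P K2TOG P YO P P YO P K2TOG P YO P P YO P K2TOG P YO; work from column 19 back to 1 with K<->P swapped.

Rows as worked:
YO K K2TOG K YO K K YO K K2TOG K YO K K YO K K2TOG K YO
K YO K2TOG K P K P K YO K2TOG K P K P K YO K2TOG K P
YO K K2TOG K YO K K YO K K2TOG K YO K K YO K K2TOG K YO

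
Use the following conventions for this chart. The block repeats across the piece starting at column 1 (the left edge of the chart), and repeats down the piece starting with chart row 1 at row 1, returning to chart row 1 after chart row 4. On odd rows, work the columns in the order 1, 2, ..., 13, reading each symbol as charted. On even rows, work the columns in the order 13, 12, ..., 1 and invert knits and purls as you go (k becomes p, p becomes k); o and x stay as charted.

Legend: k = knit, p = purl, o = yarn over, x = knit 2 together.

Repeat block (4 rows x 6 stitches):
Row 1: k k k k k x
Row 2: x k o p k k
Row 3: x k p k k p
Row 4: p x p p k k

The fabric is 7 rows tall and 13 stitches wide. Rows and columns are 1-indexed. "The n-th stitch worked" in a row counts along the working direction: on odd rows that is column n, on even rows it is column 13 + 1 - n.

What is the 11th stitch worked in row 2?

Stitch:
o

Derivation:
Row 2: (2-1) mod 4 = 1, so use chart row 2. Even row -> WS.
Chart row 2 tiled across columns 1-13: x k o p k k x k o p k k x
WS row: flip the tiled sequence (start at column 13) and apply k<->p; o and x stay.
Row 2 as worked: x p p k o p x p p k o p x
The 11th stitch worked is o.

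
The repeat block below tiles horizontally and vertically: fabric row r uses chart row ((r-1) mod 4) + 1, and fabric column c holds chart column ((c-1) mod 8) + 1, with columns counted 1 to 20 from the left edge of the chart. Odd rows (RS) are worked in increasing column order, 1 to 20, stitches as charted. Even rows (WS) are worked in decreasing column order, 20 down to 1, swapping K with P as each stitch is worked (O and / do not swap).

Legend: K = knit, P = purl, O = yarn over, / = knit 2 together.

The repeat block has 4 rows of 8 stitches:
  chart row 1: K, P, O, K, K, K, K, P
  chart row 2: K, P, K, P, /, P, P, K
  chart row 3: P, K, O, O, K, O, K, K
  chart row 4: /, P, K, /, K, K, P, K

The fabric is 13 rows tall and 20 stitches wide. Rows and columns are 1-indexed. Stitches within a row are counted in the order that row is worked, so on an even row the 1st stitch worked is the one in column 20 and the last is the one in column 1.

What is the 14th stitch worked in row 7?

Row 7: (7-1) mod 4 = 2, so use chart row 3. Odd row -> RS.
Chart row 3 tiled across columns 1-20: P K O O K O K K P K O O K O K K P K O O
RS row: no reversal, no swap; stitch n worked = column n.
The 14th stitch worked is O.

Result:
O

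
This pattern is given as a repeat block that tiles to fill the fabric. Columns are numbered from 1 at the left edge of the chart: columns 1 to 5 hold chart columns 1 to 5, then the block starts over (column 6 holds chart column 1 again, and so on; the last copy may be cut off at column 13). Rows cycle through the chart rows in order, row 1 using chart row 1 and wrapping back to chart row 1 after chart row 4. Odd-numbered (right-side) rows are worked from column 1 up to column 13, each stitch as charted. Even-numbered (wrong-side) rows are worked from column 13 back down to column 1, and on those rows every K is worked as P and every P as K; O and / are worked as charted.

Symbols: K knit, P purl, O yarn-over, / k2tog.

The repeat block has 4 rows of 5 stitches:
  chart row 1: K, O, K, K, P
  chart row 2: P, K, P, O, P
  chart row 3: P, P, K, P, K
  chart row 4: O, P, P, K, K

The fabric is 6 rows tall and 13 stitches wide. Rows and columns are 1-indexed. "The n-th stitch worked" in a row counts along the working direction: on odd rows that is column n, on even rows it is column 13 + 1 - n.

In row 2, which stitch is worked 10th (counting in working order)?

Row 2: (2-1) mod 4 = 1, so use chart row 2. Even row -> WS.
Chart row 2 tiled across columns 1-13: P K P O P P K P O P P K P
WS: work from column 13 back to column 1 (reverse the tiled row), swapping K<->P (O and / unchanged).
Row 2 as worked: K P K K O K P K K O K P K
Stitch 10 in working order -> O

Stitch:
O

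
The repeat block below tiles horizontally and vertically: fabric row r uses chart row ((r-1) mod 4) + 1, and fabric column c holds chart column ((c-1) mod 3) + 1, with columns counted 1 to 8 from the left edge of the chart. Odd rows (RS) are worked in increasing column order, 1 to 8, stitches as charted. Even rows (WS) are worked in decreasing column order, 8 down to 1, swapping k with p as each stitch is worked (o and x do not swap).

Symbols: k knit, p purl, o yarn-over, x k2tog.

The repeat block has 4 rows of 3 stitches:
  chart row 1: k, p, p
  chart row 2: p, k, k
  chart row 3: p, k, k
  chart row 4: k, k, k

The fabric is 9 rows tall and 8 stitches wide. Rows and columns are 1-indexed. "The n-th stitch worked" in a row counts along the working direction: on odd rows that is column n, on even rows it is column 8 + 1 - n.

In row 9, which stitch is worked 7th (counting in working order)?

Row 9: (9-1) mod 4 = 0, so use chart row 1. Odd row -> RS.
Chart row 1 tiled across columns 1-8: k p p k p p k p
RS row: no reversal, no swap; stitch n worked = column n.
Counting 7 along the worked row gives k.

== STITCH ==
k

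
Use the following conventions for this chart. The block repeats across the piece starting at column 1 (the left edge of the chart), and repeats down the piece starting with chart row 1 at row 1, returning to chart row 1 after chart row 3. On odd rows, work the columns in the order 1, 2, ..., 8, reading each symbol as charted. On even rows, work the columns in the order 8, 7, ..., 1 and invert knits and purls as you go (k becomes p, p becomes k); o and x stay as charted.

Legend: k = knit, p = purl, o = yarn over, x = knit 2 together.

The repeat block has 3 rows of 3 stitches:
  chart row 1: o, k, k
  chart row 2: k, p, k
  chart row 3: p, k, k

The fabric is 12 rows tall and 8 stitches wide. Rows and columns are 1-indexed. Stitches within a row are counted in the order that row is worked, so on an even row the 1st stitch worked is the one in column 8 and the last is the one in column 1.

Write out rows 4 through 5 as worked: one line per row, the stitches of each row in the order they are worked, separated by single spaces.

== ROWS AS WORKED ==
p o p p o p p o
k p k k p k k p

Derivation:
Row 4: chart row 1, WS - tiled (columns 1-8): o k k o k k o k; work from column 8 back to 1 with k<->p swapped.
Row 5: chart row 2, RS - tile across columns 1-8 and work as-is.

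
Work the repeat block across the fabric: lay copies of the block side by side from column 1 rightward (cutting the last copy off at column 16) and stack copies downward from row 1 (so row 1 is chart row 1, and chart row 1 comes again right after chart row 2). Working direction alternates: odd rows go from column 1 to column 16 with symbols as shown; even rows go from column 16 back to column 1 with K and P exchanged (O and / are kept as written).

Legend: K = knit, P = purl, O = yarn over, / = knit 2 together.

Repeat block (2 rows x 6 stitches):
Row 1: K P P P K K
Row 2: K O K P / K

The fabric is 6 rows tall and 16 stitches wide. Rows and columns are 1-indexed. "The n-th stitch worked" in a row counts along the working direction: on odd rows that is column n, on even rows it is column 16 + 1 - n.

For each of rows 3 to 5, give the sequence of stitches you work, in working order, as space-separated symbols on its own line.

Row 3: chart row 1, RS - tile across columns 1-16 and work as-is.
Row 4: chart row 2, WS - tiled (columns 1-16): K O K P / K K O K P / K K O K P; work from column 16 back to 1 with K<->P swapped.
Row 5: chart row 1, RS - tile across columns 1-16 and work as-is.

Rows as worked:
K P P P K K K P P P K K K P P P
K P O P P / K P O P P / K P O P
K P P P K K K P P P K K K P P P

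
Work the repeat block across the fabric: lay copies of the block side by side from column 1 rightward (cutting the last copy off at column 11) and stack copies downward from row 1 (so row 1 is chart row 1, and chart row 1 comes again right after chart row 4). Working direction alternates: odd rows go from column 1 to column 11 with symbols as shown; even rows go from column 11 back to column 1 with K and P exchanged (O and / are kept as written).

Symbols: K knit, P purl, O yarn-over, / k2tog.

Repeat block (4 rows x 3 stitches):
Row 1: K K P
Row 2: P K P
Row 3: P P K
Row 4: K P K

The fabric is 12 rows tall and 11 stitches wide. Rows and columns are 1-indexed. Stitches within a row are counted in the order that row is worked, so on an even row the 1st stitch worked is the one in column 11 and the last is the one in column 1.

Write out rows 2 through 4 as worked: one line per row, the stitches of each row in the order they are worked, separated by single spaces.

Rows as worked:
P K K P K K P K K P K
P P K P P K P P K P P
K P P K P P K P P K P

Derivation:
Row 2: chart row 2, WS - tiled (columns 1-11): P K P P K P P K P P K; work from column 11 back to 1 with K<->P swapped.
Row 3: chart row 3, RS - tile across columns 1-11 and work as-is.
Row 4: chart row 4, WS - tiled (columns 1-11): K P K K P K K P K K P; work from column 11 back to 1 with K<->P swapped.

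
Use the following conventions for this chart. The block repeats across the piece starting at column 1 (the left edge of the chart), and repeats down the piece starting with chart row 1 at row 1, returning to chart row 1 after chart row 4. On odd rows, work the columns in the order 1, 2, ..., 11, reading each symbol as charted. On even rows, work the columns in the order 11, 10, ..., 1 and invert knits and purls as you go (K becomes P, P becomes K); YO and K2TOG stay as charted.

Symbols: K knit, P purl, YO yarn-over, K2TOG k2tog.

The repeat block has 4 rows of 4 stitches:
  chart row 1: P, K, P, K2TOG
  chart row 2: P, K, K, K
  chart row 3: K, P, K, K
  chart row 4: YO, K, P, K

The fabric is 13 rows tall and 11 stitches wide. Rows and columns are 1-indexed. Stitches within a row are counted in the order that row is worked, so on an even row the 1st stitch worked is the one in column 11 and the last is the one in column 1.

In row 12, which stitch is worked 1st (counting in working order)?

== STITCH ==
K

Derivation:
For row 12: chart row = ((12-1) mod 4) + 1 = 4; this is a WS (even) row.
Chart row 4 tiled across columns 1-11: YO K P K YO K P K YO K P
Wrong side: read the tiled row from column 11 down to 1 and exchange K with P (leave YO, K2TOG).
Row 12 as worked: K P YO P K P YO P K P YO
Stitch 1 in working order -> K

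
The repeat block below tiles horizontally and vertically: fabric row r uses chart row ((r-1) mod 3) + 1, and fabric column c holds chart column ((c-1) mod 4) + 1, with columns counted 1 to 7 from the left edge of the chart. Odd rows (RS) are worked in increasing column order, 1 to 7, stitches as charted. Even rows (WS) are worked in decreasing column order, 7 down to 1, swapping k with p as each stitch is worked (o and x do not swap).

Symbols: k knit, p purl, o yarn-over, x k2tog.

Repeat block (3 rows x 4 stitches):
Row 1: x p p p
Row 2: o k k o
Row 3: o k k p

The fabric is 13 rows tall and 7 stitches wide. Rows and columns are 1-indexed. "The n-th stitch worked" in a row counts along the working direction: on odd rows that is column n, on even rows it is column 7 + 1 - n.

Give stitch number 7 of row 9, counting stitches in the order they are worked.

== STITCH ==
k

Derivation:
For row 9: chart row = ((9-1) mod 3) + 1 = 3; this is a RS (odd) row.
Chart row 3 tiled across columns 1-7: o k k p o k k
RS: work column 1 to column 7, symbols as charted — the tiled row is the row as worked.
Stitch 7 in working order -> k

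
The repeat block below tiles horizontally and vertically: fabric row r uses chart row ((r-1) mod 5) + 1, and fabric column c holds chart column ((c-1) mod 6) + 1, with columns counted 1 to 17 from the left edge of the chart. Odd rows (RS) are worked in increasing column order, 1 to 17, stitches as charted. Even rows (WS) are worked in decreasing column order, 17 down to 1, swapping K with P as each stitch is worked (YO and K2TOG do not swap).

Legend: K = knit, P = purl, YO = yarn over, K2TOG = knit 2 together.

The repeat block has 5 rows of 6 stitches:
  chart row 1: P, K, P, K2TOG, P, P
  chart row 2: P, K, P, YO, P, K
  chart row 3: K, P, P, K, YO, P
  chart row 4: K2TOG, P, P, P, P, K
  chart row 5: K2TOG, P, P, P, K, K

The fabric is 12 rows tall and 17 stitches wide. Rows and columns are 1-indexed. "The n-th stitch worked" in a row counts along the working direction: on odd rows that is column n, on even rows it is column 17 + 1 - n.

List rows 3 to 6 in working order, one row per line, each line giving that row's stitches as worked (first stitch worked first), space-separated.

== ROWS AS WORKED ==
K P P K YO P K P P K YO P K P P K YO
K K K K K2TOG P K K K K K2TOG P K K K K K2TOG
K2TOG P P P K K K2TOG P P P K K K2TOG P P P K
K K2TOG K P K K K K2TOG K P K K K K2TOG K P K

Derivation:
Row 3: chart row 3, RS - tile across columns 1-17 and work as-is.
Row 4: chart row 4, WS - tiled (columns 1-17): K2TOG P P P P K K2TOG P P P P K K2TOG P P P P; work from column 17 back to 1 with K<->P swapped.
Row 5: chart row 5, RS - tile across columns 1-17 and work as-is.
Row 6: chart row 1, WS - tiled (columns 1-17): P K P K2TOG P P P K P K2TOG P P P K P K2TOG P; work from column 17 back to 1 with K<->P swapped.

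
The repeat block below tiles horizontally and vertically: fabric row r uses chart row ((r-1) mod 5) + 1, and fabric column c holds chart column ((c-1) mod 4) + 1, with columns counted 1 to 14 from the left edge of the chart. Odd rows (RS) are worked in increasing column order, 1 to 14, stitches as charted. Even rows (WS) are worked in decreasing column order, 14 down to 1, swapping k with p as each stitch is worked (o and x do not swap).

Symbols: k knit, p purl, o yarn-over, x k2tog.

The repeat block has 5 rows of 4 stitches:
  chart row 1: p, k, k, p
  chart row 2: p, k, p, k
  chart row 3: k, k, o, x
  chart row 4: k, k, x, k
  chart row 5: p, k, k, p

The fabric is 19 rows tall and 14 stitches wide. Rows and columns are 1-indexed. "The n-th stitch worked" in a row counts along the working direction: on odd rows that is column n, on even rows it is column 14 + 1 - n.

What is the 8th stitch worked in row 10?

For row 10: chart row = ((10-1) mod 5) + 1 = 5; this is a WS (even) row.
Chart row 5 tiled across columns 1-14: p k k p p k k p p k k p p k
WS row: flip the tiled sequence (start at column 14) and apply k<->p; o and x stay.
Row 10 as worked: p k k p p k k p p k k p p k
The 8th stitch worked is p.

Stitch:
p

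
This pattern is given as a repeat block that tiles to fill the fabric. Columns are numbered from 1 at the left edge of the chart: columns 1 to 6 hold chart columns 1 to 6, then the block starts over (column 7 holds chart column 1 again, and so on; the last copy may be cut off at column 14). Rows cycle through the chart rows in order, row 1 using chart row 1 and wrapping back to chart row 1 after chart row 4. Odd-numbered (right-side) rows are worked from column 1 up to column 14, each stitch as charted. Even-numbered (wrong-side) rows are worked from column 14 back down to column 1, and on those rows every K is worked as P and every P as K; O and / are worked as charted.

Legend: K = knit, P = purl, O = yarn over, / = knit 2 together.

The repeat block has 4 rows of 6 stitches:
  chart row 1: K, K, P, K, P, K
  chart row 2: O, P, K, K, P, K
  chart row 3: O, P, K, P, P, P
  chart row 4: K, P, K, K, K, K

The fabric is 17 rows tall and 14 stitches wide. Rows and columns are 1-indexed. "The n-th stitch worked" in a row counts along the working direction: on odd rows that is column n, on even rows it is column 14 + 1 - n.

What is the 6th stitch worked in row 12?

Row 12 uses chart row ((12-1) mod 4)+1 = 4. Row 12 is even, so WS.
Chart row 4 tiled across columns 1-14: K P K K K K K P K K K K K P
WS: work from column 14 back to column 1 (reverse the tiled row), swapping K<->P (O and / unchanged).
Row 12 as worked: K P P P P P K P P P P P K P
Counting 6 along the worked row gives P.

Stitch:
P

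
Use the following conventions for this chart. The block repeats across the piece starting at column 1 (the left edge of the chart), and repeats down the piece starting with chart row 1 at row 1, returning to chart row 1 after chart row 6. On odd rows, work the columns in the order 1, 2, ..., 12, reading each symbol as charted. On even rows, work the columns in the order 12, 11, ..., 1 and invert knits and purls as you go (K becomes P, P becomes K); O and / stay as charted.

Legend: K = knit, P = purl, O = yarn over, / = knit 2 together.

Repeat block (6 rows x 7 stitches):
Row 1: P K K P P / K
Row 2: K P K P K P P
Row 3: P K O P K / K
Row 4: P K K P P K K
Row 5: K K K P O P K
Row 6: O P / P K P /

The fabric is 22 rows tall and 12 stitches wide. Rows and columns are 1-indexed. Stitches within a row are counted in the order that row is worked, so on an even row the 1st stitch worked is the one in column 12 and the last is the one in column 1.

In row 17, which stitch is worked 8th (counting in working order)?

For row 17: chart row = ((17-1) mod 6) + 1 = 5; this is a RS (odd) row.
Chart row 5 tiled across columns 1-12: K K K P O P K K K K P O
Right side: take the tiled row as-is (worked left to right from column 1).
Stitch 8 in working order -> K

== STITCH ==
K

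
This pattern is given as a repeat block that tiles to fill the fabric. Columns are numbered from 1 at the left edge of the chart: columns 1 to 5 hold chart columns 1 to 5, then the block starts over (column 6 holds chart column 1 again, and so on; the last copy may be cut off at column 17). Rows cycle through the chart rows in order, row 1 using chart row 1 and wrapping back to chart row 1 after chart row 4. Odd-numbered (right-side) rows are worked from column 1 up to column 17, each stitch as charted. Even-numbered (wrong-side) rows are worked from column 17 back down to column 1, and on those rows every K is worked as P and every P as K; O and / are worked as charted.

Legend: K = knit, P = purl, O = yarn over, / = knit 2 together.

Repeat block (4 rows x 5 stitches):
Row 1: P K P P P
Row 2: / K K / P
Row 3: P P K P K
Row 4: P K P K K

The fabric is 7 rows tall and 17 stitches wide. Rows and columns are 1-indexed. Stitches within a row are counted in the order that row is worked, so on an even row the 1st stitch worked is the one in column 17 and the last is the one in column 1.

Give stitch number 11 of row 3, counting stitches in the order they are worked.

Result:
P

Derivation:
Row 3: (3-1) mod 4 = 2, so use chart row 3. Odd row -> RS.
Chart row 3 tiled across columns 1-17: P P K P K P P K P K P P K P K P P
Right side: take the tiled row as-is (worked left to right from column 1).
The 11th stitch worked is P.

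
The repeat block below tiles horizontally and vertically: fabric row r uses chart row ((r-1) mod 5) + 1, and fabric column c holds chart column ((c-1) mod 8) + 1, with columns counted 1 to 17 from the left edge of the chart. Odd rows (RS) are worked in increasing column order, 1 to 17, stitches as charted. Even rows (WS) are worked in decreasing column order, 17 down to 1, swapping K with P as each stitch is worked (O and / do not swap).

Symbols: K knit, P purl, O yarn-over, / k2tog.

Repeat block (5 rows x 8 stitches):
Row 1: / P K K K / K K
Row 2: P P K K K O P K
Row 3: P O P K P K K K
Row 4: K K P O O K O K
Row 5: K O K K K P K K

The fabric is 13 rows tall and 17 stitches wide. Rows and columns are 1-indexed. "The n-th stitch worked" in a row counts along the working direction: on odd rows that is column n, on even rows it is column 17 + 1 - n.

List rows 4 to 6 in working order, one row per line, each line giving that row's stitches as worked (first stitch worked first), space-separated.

Row 4: chart row 4, WS - tiled (columns 1-17): K K P O O K O K K K P O O K O K K; work from column 17 back to 1 with K<->P swapped.
Row 5: chart row 5, RS - tile across columns 1-17 and work as-is.
Row 6: chart row 1, WS - tiled (columns 1-17): / P K K K / K K / P K K K / K K /; work from column 17 back to 1 with K<->P swapped.

Rows as worked:
P P O P O O K P P P O P O O K P P
K O K K K P K K K O K K K P K K K
/ P P / P P P K / P P / P P P K /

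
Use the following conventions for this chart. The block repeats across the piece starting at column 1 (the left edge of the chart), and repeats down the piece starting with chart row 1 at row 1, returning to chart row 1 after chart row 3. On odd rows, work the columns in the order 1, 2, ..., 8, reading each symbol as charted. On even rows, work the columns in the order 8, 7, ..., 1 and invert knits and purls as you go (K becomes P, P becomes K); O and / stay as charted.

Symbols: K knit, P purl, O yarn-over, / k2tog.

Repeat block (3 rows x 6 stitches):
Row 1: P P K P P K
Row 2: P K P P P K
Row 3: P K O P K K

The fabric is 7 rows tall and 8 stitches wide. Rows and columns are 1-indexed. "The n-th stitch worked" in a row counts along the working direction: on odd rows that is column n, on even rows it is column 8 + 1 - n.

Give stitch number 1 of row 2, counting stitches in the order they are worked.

Stitch:
P

Derivation:
Row 2 uses chart row ((2-1) mod 3)+1 = 2. Row 2 is even, so WS.
Chart row 2 tiled across columns 1-8: P K P P P K P K
WS: work from column 8 back to column 1 (reverse the tiled row), swapping K<->P (O and / unchanged).
Row 2 as worked: P K P K K K P K
Counting 1 along the worked row gives P.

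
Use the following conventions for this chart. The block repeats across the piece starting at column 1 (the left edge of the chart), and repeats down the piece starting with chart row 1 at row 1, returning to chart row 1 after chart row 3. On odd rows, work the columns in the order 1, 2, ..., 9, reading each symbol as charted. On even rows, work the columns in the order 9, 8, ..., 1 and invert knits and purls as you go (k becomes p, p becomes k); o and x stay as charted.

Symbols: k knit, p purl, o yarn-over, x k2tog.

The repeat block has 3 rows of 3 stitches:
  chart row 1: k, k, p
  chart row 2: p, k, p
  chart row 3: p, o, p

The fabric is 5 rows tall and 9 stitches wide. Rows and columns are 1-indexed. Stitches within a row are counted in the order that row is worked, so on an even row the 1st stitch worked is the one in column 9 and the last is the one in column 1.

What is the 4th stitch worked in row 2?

== STITCH ==
k

Derivation:
For row 2: chart row = ((2-1) mod 3) + 1 = 2; this is a WS (even) row.
Chart row 2 tiled across columns 1-9: p k p p k p p k p
WS: work from column 9 back to column 1 (reverse the tiled row), swapping k<->p (o and x unchanged).
Row 2 as worked: k p k k p k k p k
Stitch 4 in working order -> k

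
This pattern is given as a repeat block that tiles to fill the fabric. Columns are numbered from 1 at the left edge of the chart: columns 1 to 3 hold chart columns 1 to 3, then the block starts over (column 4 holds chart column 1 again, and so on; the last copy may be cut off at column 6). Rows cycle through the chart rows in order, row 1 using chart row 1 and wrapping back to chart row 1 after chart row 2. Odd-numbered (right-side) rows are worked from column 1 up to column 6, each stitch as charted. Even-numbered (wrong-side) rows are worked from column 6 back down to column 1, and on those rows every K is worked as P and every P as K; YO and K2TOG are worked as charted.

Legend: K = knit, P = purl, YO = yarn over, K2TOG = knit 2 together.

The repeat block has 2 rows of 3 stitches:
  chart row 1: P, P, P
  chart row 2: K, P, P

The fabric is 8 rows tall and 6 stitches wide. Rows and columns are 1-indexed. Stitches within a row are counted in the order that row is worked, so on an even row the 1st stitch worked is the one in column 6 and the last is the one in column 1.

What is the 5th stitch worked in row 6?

For row 6: chart row = ((6-1) mod 2) + 1 = 2; this is a WS (even) row.
Chart row 2 tiled across columns 1-6: K P P K P P
Wrong side: read the tiled row from column 6 down to 1 and exchange K with P (leave YO, K2TOG).
Row 6 as worked: K K P K K P
Counting 5 along the worked row gives K.

Result:
K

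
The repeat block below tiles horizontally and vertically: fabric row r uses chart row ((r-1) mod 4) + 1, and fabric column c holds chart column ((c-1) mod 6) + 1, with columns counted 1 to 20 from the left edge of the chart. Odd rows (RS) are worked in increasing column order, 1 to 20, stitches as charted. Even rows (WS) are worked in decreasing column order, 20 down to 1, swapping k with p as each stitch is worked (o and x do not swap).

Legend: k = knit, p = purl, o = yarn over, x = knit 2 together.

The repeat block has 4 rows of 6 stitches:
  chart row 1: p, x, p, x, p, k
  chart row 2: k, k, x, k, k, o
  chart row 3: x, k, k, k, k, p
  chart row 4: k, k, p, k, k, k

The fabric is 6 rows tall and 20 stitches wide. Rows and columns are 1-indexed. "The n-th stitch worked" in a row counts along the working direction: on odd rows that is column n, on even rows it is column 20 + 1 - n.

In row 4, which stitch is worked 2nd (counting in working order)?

Result:
p

Derivation:
Row 4 uses chart row ((4-1) mod 4)+1 = 4. Row 4 is even, so WS.
Chart row 4 tiled across columns 1-20: k k p k k k k k p k k k k k p k k k k k
Wrong side: read the tiled row from column 20 down to 1 and exchange k with p (leave o, x).
Row 4 as worked: p p p p p k p p p p p k p p p p p k p p
Stitch 2 in working order -> p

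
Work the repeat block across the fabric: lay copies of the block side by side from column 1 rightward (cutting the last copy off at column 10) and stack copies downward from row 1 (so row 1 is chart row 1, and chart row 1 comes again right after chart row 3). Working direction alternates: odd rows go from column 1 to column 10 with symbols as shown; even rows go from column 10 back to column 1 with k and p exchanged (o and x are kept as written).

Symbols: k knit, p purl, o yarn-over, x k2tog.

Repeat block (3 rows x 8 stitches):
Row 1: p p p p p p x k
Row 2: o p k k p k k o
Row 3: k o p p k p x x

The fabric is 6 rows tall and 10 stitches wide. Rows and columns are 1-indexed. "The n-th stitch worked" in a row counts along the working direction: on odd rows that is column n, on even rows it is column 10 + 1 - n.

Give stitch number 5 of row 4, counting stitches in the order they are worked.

Result:
k

Derivation:
Row 4 uses chart row ((4-1) mod 3)+1 = 1. Row 4 is even, so WS.
Chart row 1 tiled across columns 1-10: p p p p p p x k p p
WS row: flip the tiled sequence (start at column 10) and apply k<->p; o and x stay.
Row 4 as worked: k k p x k k k k k k
The 5th stitch worked is k.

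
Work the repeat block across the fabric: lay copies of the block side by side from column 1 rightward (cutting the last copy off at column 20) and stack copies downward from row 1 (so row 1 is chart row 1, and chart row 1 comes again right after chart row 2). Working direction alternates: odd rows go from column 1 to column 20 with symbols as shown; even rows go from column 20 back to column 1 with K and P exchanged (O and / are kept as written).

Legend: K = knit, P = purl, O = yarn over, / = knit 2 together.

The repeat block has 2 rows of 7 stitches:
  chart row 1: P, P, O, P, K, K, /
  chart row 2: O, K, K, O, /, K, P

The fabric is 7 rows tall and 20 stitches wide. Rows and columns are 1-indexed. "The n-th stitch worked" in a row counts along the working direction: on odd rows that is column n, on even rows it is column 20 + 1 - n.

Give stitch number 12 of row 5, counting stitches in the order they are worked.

Result:
K

Derivation:
Row 5: (5-1) mod 2 = 0, so use chart row 1. Odd row -> RS.
Chart row 1 tiled across columns 1-20: P P O P K K / P P O P K K / P P O P K K
RS row: no reversal, no swap; stitch n worked = column n.
The 12th stitch worked is K.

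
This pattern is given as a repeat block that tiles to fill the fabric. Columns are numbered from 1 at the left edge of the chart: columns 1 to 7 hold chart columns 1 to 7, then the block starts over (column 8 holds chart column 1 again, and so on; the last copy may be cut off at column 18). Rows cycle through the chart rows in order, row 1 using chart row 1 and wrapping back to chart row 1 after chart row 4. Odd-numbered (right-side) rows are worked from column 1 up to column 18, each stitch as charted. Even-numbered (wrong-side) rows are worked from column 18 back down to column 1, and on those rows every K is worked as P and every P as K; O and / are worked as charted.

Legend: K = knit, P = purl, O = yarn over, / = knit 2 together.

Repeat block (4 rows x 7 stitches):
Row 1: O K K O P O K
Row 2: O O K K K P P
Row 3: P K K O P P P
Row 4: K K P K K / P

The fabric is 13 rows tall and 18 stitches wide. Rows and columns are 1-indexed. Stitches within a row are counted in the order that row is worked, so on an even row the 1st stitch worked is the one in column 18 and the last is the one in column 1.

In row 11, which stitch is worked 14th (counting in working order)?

Row 11: (11-1) mod 4 = 2, so use chart row 3. Odd row -> RS.
Chart row 3 tiled across columns 1-18: P K K O P P P P K K O P P P P K K O
Right side: take the tiled row as-is (worked left to right from column 1).
Stitch 14 in working order -> P

Result:
P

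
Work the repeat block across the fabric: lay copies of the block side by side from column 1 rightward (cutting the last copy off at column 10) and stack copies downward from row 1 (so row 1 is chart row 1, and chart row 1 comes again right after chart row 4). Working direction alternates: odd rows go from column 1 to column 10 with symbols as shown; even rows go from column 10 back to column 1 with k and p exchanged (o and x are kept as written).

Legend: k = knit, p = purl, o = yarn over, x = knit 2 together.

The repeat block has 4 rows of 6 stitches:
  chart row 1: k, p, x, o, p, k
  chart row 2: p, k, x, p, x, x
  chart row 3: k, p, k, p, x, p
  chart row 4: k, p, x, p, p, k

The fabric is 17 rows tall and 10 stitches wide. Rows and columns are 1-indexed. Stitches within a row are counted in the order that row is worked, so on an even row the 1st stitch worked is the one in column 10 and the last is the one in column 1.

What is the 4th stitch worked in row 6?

Result:
k

Derivation:
Row 6 uses chart row ((6-1) mod 4)+1 = 2. Row 6 is even, so WS.
Chart row 2 tiled across columns 1-10: p k x p x x p k x p
WS row: flip the tiled sequence (start at column 10) and apply k<->p; o and x stay.
Row 6 as worked: k x p k x x k x p k
Stitch 4 in working order -> k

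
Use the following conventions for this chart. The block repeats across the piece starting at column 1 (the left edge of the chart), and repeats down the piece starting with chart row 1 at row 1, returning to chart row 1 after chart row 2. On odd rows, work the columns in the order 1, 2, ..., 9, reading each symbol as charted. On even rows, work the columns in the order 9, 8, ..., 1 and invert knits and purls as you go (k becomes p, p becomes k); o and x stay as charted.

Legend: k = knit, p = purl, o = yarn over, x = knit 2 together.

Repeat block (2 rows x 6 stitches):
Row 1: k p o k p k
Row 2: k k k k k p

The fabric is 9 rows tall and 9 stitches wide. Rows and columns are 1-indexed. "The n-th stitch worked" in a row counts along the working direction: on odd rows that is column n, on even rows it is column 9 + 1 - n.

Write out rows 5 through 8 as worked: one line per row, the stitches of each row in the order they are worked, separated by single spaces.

Row 5: chart row 1, RS - tile across columns 1-9 and work as-is.
Row 6: chart row 2, WS - tiled (columns 1-9): k k k k k p k k k; work from column 9 back to 1 with k<->p swapped.
Row 7: chart row 1, RS - tile across columns 1-9 and work as-is.
Row 8: chart row 2, WS - tiled (columns 1-9): k k k k k p k k k; work from column 9 back to 1 with k<->p swapped.

Rows as worked:
k p o k p k k p o
p p p k p p p p p
k p o k p k k p o
p p p k p p p p p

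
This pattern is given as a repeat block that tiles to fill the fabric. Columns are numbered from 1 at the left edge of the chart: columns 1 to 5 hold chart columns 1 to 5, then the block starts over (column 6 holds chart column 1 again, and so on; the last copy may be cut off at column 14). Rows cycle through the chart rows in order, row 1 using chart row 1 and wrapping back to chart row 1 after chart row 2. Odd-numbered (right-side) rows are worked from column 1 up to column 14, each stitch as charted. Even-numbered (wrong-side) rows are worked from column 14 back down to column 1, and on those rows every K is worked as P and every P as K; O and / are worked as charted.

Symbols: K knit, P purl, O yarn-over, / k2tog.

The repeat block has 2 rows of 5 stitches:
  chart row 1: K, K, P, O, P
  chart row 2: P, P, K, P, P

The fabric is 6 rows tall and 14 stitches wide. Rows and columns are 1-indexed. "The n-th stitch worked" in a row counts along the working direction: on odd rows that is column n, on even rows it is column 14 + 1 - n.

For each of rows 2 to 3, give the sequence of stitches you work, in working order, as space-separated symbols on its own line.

Row 2: chart row 2, WS - tiled (columns 1-14): P P K P P P P K P P P P K P; work from column 14 back to 1 with K<->P swapped.
Row 3: chart row 1, RS - tile across columns 1-14 and work as-is.

Result:
K P K K K K P K K K K P K K
K K P O P K K P O P K K P O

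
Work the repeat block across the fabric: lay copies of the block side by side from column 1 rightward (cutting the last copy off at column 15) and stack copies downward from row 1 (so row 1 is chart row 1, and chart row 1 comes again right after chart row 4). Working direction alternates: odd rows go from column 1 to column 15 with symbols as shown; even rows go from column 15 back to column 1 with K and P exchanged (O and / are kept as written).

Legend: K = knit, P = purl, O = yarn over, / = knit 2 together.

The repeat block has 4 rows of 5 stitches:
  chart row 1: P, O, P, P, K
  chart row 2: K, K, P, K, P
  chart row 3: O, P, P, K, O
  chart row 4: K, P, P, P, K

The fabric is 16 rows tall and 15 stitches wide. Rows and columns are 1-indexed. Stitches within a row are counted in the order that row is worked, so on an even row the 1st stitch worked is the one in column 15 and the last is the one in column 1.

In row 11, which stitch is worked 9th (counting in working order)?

Stitch:
K

Derivation:
Row 11 uses chart row ((11-1) mod 4)+1 = 3. Row 11 is odd, so RS.
Chart row 3 tiled across columns 1-15: O P P K O O P P K O O P P K O
Right side: take the tiled row as-is (worked left to right from column 1).
The 9th stitch worked is K.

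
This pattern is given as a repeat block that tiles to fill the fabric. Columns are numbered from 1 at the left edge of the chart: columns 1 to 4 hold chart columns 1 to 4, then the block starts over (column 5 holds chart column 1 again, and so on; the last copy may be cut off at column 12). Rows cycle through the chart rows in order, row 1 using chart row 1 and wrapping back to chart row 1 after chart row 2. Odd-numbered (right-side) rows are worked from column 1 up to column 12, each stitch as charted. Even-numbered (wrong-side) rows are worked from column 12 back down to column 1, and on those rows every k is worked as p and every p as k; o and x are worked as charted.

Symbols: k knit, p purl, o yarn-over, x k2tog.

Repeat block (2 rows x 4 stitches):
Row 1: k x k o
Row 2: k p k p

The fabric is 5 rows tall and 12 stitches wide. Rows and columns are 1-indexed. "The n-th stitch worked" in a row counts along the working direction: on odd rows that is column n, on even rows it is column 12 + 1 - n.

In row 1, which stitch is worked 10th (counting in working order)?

Result:
x

Derivation:
Row 1 uses chart row ((1-1) mod 2)+1 = 1. Row 1 is odd, so RS.
Chart row 1 tiled across columns 1-12: k x k o k x k o k x k o
RS row: no reversal, no swap; stitch n worked = column n.
Counting 10 along the worked row gives x.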